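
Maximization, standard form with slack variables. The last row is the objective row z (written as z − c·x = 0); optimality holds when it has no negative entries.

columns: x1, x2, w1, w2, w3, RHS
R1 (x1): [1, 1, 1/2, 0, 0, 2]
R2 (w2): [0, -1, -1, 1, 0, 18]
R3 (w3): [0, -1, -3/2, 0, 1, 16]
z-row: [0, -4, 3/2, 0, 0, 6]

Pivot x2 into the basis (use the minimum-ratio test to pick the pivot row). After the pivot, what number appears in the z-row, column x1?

4

Ratio test on column x2 — row 1: 2/1 = 2; row 2: entry -1 ≤ 0; row 3: entry -1 ≤ 0. Minimum is 2 at row 1 (x1 leaves); pivot element 1.
Divide row 1 by 1; eliminate column x2 from the other rows.
z-row update in column x1: 0 − (-4)·1 = 4.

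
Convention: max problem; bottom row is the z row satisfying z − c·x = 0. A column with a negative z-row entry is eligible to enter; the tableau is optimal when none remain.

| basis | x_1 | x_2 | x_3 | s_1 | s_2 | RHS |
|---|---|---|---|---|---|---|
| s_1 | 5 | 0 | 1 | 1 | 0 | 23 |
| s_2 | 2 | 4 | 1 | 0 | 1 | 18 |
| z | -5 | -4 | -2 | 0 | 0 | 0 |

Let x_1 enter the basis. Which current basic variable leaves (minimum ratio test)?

Column x_1 entries and ratios — s_1: 23/5 = 23/5; s_2: 18/2 = 9.
Smallest ratio is 23/5 in the row of s_1, so s_1 leaves.

s_1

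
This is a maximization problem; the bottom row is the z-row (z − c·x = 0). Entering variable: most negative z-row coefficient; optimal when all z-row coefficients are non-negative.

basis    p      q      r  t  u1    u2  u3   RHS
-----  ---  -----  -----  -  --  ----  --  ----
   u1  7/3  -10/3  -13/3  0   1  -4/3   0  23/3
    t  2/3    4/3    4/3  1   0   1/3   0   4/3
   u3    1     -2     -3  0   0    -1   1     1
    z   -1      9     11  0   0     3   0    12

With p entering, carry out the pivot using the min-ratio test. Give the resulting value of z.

Ratio test on column p — row 1: (23/3)/(7/3) = 23/7; row 2: (4/3)/(2/3) = 2; row 3: 1/1 = 1. Minimum is 1 at row 3 (u3 leaves); pivot element 1.
Pivot on row 3; the z-row RHS becomes 12 − (-1)·1 = 13.

13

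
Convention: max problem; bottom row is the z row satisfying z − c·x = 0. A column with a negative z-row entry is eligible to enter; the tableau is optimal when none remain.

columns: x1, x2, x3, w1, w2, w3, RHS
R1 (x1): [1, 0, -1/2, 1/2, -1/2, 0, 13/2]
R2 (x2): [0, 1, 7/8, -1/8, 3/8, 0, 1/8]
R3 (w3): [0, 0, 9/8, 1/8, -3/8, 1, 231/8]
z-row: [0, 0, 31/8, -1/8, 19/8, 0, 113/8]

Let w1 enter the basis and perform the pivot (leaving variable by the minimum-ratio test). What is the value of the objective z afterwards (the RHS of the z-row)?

Ratio test on column w1 — row 1: (13/2)/(1/2) = 13; row 2: entry -1/8 ≤ 0; row 3: (231/8)/(1/8) = 231. Minimum is 13 at row 1 (x1 leaves); pivot element 1/2.
Pivot on row 1; the z-row RHS becomes 113/8 − (-1/8)·13 = 63/4.

63/4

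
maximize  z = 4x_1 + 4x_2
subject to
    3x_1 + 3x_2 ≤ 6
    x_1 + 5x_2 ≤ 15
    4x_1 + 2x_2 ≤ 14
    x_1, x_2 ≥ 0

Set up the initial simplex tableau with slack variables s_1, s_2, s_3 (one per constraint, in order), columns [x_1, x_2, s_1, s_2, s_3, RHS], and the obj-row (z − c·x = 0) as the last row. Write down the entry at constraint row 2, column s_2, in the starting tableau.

Slack s_2 belongs to constraint 2; its column is the unit vector e_2, so the entry in row 2 is 1.

1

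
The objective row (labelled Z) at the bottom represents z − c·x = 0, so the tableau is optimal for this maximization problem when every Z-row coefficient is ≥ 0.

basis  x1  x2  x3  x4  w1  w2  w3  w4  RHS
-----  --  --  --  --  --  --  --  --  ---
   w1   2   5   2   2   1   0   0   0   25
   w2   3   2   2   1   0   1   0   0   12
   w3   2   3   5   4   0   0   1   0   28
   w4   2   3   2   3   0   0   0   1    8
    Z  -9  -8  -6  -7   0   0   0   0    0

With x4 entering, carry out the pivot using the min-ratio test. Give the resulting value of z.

56/3

Ratio test on column x4 — row 1: 25/2 = 25/2; row 2: 12/1 = 12; row 3: 28/4 = 7; row 4: 8/3 = 8/3. Minimum is 8/3 at row 4 (w4 leaves); pivot element 3.
Pivot on row 4; the Z-row RHS becomes 0 − (-7)·(8/3) = 56/3.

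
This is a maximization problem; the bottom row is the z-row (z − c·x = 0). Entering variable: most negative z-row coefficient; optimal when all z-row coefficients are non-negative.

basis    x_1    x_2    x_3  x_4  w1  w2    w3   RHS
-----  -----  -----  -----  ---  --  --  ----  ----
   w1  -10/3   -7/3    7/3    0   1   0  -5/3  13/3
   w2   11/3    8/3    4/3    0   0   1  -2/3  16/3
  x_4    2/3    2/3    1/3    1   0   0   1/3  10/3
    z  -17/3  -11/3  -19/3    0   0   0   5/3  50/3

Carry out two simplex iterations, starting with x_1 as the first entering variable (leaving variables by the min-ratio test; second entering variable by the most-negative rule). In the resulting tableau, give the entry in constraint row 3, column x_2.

7/39

Ratio test on column x_1 — row 1: entry -10/3 ≤ 0; row 2: (16/3)/(11/3) = 16/11; row 3: (10/3)/(2/3) = 5. Minimum is 16/11 at row 2 (w2 leaves); pivot element 11/3.
Divide row 2 by 11/3; eliminate column x_1 from the other rows.
Second iteration: most negative z-row entry is -47/11 in column x_3, so x_3 enters.
Ratio test on column x_3 — row 1: (101/11)/(39/11) = 101/39; row 2: (16/11)/(4/11) = 4; row 3: (26/11)/(1/11) = 26. Minimum is 101/39 at row 1 (w1 leaves); pivot element 39/11.
Divide row 1 by 39/11; eliminate column x_3 from the other rows.
After both pivots, the entry at constraint row 3, column x_2 is 7/39.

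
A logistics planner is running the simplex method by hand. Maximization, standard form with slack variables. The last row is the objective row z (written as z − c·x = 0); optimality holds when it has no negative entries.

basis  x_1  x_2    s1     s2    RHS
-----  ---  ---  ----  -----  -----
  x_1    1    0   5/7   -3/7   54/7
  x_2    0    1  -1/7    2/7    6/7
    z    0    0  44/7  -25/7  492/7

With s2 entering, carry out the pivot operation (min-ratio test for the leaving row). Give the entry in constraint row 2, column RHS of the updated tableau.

3

Ratio test on column s2 — row 1: entry -3/7 ≤ 0; row 2: (6/7)/(2/7) = 3. Minimum is 3 at row 2 (x_2 leaves); pivot element 2/7.
Divide row 2 by 2/7; eliminate column s2 from the other rows.
In the new row 2, the RHS entry is the old entry divided by the pivot: (6/7)/(2/7) = 3.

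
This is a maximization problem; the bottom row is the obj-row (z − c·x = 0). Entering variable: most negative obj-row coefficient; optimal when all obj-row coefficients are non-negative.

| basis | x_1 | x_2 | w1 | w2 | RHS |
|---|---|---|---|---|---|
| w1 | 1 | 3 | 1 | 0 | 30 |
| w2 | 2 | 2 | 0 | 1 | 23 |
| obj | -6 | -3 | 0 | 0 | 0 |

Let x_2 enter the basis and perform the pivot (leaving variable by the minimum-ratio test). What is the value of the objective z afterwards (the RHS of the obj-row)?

Ratio test on column x_2 — row 1: 30/3 = 10; row 2: 23/2 = 23/2. Minimum is 10 at row 1 (w1 leaves); pivot element 3.
Pivot on row 1; the obj-row RHS becomes 0 − (-3)·10 = 30.

30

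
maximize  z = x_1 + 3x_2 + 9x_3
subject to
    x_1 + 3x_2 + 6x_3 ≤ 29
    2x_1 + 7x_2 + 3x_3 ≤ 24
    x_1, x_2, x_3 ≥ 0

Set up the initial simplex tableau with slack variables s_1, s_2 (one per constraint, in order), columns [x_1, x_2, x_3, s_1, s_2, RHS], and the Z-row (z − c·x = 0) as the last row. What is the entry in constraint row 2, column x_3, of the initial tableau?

3

Constraint 2 has coefficient 3 on x_3.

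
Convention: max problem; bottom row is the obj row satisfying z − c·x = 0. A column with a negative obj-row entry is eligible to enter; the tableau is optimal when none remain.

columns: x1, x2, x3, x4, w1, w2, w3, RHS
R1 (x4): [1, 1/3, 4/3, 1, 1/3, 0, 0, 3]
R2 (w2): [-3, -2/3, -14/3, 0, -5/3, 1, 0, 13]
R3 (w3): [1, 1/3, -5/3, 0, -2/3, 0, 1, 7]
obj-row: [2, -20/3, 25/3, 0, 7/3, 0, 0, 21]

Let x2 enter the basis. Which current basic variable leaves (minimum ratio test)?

x4

Column x2 entries and ratios — x4: 3/(1/3) = 9; w2: -2/3 ≤ 0, skip; w3: 7/(1/3) = 21.
Smallest ratio is 9 in the row of x4, so x4 leaves.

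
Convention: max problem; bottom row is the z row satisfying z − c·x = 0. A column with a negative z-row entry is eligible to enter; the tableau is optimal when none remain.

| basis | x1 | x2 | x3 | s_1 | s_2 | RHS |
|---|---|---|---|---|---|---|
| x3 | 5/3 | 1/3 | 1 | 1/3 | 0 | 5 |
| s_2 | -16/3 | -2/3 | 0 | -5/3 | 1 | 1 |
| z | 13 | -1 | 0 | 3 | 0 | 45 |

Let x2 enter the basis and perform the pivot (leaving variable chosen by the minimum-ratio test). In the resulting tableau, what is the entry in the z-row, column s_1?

4

Ratio test on column x2 — row 1: 5/(1/3) = 15; row 2: entry -2/3 ≤ 0. Minimum is 15 at row 1 (x3 leaves); pivot element 1/3.
Divide row 1 by 1/3; eliminate column x2 from the other rows.
z-row update in column s_1: 3 − (-1)·1 = 4.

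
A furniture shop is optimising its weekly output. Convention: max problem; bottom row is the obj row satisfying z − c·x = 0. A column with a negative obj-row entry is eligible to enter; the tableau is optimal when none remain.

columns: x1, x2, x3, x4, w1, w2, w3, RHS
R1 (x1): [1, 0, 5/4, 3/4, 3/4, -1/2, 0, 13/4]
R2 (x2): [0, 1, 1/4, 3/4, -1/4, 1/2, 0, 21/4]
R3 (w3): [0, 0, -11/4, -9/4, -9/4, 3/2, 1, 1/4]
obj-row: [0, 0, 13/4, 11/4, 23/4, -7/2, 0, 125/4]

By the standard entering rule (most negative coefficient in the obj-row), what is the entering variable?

Negative obj-row entries: w2: -7/2.
The most negative is -7/2 in column w2, so w2 enters.

w2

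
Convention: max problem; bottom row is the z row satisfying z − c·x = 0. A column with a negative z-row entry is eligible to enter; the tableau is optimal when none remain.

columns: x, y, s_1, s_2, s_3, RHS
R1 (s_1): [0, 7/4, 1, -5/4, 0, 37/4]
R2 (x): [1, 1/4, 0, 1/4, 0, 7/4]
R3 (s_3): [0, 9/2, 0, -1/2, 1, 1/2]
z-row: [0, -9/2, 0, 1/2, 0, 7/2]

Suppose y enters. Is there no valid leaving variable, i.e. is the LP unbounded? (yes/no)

Column y has positive entries in row(s) 1, 2, 3, so the ratio test bounds it — not unbounded.

no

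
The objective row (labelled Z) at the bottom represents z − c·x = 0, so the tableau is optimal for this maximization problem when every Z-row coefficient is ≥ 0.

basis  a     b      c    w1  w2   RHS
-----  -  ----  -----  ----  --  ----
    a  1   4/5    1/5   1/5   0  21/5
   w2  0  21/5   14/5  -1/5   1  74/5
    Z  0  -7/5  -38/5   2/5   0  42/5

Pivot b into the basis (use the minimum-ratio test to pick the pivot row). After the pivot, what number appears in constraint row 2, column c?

Ratio test on column b — row 1: (21/5)/(4/5) = 21/4; row 2: (74/5)/(21/5) = 74/21. Minimum is 74/21 at row 2 (w2 leaves); pivot element 21/5.
Divide row 2 by 21/5; eliminate column b from the other rows.
In the new row 2, the c entry is the old entry divided by the pivot: (14/5)/(21/5) = 2/3.

2/3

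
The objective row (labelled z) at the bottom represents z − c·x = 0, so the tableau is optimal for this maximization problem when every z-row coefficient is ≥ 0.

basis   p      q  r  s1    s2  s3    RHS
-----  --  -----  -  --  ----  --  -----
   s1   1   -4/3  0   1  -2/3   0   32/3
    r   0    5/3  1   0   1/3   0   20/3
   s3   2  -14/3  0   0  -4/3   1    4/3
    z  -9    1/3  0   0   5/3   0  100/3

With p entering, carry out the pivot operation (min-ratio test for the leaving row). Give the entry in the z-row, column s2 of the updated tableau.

Ratio test on column p — row 1: (32/3)/1 = 32/3; row 2: entry 0 ≤ 0; row 3: (4/3)/2 = 2/3. Minimum is 2/3 at row 3 (s3 leaves); pivot element 2.
Divide row 3 by 2; eliminate column p from the other rows.
z-row update in column s2: 5/3 − (-9)·(-2/3) = -13/3.

-13/3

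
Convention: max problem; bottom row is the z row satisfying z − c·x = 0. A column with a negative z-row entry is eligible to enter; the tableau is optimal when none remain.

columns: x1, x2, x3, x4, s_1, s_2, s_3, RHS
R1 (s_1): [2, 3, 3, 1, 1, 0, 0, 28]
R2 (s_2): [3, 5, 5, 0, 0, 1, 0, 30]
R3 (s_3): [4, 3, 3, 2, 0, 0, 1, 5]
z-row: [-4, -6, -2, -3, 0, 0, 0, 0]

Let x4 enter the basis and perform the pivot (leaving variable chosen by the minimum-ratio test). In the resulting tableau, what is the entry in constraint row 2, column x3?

5

Ratio test on column x4 — row 1: 28/1 = 28; row 2: entry 0 ≤ 0; row 3: 5/2 = 5/2. Minimum is 5/2 at row 3 (s_3 leaves); pivot element 2.
Divide row 3 by 2; eliminate column x4 from the other rows.
Row 2 update in column x3: 5 − 0·(3/2) = 5.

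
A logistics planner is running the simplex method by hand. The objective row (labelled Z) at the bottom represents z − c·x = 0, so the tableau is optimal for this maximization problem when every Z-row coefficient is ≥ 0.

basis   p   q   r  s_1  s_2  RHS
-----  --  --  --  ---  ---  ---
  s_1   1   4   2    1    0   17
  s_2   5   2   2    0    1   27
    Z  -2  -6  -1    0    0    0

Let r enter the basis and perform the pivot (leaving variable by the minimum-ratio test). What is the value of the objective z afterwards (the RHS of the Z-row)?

17/2

Ratio test on column r — row 1: 17/2 = 17/2; row 2: 27/2 = 27/2. Minimum is 17/2 at row 1 (s_1 leaves); pivot element 2.
Pivot on row 1; the Z-row RHS becomes 0 − (-1)·(17/2) = 17/2.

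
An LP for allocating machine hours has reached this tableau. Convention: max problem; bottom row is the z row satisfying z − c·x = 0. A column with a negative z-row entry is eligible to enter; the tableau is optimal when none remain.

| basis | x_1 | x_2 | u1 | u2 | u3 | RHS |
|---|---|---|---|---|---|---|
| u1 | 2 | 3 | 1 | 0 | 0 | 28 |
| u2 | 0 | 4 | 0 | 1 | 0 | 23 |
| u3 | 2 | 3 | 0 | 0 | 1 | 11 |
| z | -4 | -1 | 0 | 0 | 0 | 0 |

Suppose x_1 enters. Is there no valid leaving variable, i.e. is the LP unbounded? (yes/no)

no

Column x_1 has positive entries in row(s) 1, 3, so the ratio test bounds it — not unbounded.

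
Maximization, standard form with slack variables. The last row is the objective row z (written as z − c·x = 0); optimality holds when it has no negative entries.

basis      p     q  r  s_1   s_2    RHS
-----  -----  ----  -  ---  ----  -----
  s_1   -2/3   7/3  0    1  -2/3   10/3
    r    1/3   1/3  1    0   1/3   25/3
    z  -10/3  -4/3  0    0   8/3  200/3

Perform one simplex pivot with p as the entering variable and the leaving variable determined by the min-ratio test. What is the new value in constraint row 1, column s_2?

Ratio test on column p — row 1: entry -2/3 ≤ 0; row 2: (25/3)/(1/3) = 25. Minimum is 25 at row 2 (r leaves); pivot element 1/3.
Divide row 2 by 1/3; eliminate column p from the other rows.
Row 1 update in column s_2: -2/3 − (-2/3)·1 = 0.

0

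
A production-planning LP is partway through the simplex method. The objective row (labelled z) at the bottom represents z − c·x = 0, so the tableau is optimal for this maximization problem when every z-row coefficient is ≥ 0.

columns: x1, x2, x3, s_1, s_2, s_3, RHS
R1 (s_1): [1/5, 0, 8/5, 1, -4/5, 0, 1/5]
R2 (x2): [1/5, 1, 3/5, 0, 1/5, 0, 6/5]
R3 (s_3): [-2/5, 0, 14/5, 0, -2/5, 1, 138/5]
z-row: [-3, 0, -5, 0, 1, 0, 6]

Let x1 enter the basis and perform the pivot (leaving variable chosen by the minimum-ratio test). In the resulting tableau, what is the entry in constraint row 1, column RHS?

1

Ratio test on column x1 — row 1: (1/5)/(1/5) = 1; row 2: (6/5)/(1/5) = 6; row 3: entry -2/5 ≤ 0. Minimum is 1 at row 1 (s_1 leaves); pivot element 1/5.
Divide row 1 by 1/5; eliminate column x1 from the other rows.
In the new row 1, the RHS entry is the old entry divided by the pivot: (1/5)/(1/5) = 1.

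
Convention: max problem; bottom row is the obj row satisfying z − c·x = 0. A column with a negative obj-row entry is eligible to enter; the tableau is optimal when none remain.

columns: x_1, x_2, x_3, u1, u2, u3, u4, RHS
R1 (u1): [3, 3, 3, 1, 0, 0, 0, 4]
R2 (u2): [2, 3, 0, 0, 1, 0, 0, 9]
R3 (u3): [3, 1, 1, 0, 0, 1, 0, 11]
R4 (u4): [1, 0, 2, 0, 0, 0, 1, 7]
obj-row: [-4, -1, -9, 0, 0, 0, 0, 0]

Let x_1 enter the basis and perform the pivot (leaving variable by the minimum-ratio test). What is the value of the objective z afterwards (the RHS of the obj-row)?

Ratio test on column x_1 — row 1: 4/3 = 4/3; row 2: 9/2 = 9/2; row 3: 11/3 = 11/3; row 4: 7/1 = 7. Minimum is 4/3 at row 1 (u1 leaves); pivot element 3.
Pivot on row 1; the obj-row RHS becomes 0 − (-4)·(4/3) = 16/3.

16/3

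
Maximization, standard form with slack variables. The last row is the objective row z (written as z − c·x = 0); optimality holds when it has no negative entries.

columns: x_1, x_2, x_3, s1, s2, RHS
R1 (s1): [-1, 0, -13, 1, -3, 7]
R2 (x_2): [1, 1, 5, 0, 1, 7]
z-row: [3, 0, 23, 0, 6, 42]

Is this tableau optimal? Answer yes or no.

Every z-row coefficient is ≥ 0, so the tableau is optimal.

yes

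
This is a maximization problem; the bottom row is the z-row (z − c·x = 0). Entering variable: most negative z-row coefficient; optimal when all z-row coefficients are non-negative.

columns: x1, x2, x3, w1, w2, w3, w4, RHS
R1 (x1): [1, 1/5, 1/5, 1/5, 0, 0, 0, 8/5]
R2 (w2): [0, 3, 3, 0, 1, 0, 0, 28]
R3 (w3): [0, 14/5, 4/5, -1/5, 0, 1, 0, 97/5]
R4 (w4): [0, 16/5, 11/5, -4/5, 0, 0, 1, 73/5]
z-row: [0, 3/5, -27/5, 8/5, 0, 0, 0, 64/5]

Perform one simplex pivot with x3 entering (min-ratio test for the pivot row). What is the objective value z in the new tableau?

535/11

Ratio test on column x3 — row 1: (8/5)/(1/5) = 8; row 2: 28/3 = 28/3; row 3: (97/5)/(4/5) = 97/4; row 4: (73/5)/(11/5) = 73/11. Minimum is 73/11 at row 4 (w4 leaves); pivot element 11/5.
Pivot on row 4; the z-row RHS becomes 64/5 − (-27/5)·(73/11) = 535/11.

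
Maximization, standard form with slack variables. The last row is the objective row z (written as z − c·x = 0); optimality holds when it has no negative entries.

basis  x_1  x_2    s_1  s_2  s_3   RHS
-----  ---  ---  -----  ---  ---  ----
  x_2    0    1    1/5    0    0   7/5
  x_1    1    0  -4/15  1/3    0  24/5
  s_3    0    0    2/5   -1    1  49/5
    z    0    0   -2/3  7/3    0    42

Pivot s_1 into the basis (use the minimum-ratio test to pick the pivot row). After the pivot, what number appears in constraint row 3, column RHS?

7

Ratio test on column s_1 — row 1: (7/5)/(1/5) = 7; row 2: entry -4/15 ≤ 0; row 3: (49/5)/(2/5) = 49/2. Minimum is 7 at row 1 (x_2 leaves); pivot element 1/5.
Divide row 1 by 1/5; eliminate column s_1 from the other rows.
Row 3 update in column RHS: 49/5 − (2/5)·7 = 7.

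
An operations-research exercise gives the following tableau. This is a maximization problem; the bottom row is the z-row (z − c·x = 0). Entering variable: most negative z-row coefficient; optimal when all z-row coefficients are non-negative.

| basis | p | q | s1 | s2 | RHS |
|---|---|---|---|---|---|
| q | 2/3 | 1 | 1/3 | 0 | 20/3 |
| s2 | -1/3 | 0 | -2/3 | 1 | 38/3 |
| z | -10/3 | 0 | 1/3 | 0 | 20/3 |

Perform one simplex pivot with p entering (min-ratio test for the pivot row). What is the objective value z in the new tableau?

40

Ratio test on column p — row 1: (20/3)/(2/3) = 10; row 2: entry -1/3 ≤ 0. Minimum is 10 at row 1 (q leaves); pivot element 2/3.
Pivot on row 1; the z-row RHS becomes 20/3 − (-10/3)·10 = 40.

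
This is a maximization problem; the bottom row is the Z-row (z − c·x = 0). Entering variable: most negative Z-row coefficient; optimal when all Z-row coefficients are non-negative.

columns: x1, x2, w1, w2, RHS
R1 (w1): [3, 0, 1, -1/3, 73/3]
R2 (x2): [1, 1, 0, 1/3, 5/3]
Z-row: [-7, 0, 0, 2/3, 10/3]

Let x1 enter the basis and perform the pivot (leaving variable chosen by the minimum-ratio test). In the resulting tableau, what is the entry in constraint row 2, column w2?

Ratio test on column x1 — row 1: (73/3)/3 = 73/9; row 2: (5/3)/1 = 5/3. Minimum is 5/3 at row 2 (x2 leaves); pivot element 1.
Divide row 2 by 1; eliminate column x1 from the other rows.
In the new row 2, the w2 entry is the old entry divided by the pivot: (1/3)/1 = 1/3.

1/3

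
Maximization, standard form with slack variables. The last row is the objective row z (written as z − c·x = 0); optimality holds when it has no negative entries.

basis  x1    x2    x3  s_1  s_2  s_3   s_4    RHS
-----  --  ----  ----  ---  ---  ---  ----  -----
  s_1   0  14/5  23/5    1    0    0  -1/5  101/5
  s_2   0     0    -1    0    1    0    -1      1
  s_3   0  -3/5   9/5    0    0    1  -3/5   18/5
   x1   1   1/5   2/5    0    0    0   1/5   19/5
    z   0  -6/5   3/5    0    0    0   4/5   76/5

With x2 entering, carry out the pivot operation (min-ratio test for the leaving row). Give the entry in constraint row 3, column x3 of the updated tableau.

39/14

Ratio test on column x2 — row 1: (101/5)/(14/5) = 101/14; row 2: entry 0 ≤ 0; row 3: entry -3/5 ≤ 0; row 4: (19/5)/(1/5) = 19. Minimum is 101/14 at row 1 (s_1 leaves); pivot element 14/5.
Divide row 1 by 14/5; eliminate column x2 from the other rows.
Row 3 update in column x3: 9/5 − (-3/5)·(23/14) = 39/14.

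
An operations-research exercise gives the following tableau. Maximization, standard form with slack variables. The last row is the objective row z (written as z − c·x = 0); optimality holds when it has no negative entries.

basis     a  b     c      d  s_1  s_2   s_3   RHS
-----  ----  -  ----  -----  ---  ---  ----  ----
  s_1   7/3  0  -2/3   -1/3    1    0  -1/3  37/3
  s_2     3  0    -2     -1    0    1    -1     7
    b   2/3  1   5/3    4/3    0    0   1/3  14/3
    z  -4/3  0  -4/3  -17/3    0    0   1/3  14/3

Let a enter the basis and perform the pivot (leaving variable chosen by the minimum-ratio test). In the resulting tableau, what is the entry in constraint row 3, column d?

Ratio test on column a — row 1: (37/3)/(7/3) = 37/7; row 2: 7/3 = 7/3; row 3: (14/3)/(2/3) = 7. Minimum is 7/3 at row 2 (s_2 leaves); pivot element 3.
Divide row 2 by 3; eliminate column a from the other rows.
Row 3 update in column d: 4/3 − (2/3)·(-1/3) = 14/9.

14/9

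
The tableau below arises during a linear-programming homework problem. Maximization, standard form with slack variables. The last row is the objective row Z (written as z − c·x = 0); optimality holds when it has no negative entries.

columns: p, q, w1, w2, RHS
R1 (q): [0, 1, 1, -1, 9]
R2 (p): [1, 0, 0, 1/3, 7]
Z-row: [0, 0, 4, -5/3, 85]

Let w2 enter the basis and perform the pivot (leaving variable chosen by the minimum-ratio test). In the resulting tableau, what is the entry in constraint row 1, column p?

3

Ratio test on column w2 — row 1: entry -1 ≤ 0; row 2: 7/(1/3) = 21. Minimum is 21 at row 2 (p leaves); pivot element 1/3.
Divide row 2 by 1/3; eliminate column w2 from the other rows.
Row 1 update in column p: 0 − (-1)·3 = 3.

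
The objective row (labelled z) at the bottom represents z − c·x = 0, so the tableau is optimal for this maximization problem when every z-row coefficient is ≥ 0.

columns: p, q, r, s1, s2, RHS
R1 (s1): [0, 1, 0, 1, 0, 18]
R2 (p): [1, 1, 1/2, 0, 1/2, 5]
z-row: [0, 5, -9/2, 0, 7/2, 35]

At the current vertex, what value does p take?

5

p is basic (row 2); its value is the RHS of that row, 5.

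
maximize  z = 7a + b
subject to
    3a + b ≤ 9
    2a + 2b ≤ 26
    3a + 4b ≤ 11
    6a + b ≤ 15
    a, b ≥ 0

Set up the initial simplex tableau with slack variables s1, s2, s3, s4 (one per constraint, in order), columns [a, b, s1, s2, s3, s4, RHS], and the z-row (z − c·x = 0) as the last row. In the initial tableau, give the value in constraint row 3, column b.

Constraint 3 has coefficient 4 on b.

4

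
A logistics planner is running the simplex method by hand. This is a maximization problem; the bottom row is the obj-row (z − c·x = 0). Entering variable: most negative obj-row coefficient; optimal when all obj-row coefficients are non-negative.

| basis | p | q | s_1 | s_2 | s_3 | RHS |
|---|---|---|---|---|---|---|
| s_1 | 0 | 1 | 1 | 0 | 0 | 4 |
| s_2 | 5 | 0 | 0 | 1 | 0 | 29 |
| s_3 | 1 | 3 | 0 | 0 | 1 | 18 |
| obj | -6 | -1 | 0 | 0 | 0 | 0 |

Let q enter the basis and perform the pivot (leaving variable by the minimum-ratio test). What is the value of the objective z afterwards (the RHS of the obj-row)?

Ratio test on column q — row 1: 4/1 = 4; row 2: entry 0 ≤ 0; row 3: 18/3 = 6. Minimum is 4 at row 1 (s_1 leaves); pivot element 1.
Pivot on row 1; the obj-row RHS becomes 0 − (-1)·4 = 4.

4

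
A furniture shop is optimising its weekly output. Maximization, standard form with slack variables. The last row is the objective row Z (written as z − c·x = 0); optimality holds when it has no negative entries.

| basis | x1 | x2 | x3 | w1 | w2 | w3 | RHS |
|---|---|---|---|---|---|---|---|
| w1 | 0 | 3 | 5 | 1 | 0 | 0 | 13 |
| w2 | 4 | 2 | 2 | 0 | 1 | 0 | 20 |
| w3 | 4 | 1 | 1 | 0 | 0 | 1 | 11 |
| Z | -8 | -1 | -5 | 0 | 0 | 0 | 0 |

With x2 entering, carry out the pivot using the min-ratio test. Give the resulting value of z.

Ratio test on column x2 — row 1: 13/3 = 13/3; row 2: 20/2 = 10; row 3: 11/1 = 11. Minimum is 13/3 at row 1 (w1 leaves); pivot element 3.
Pivot on row 1; the Z-row RHS becomes 0 − (-1)·(13/3) = 13/3.

13/3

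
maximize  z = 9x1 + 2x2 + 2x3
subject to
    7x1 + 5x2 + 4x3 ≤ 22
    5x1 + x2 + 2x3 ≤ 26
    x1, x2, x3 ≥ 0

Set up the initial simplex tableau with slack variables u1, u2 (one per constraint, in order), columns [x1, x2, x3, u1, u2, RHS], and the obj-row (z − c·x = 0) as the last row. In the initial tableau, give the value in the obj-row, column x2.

The obj-row carries the negated objective coefficients: the x2 entry is -2.

-2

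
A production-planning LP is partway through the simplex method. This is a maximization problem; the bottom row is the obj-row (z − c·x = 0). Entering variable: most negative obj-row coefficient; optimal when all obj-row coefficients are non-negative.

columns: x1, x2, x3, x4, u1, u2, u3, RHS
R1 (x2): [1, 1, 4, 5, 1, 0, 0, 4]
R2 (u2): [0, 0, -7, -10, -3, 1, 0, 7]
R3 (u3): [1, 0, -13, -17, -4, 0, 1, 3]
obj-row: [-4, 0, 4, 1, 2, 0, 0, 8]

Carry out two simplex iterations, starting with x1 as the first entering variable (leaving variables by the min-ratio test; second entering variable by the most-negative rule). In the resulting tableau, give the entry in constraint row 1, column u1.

Ratio test on column x1 — row 1: 4/1 = 4; row 2: entry 0 ≤ 0; row 3: 3/1 = 3. Minimum is 3 at row 3 (u3 leaves); pivot element 1.
Divide row 3 by 1; eliminate column x1 from the other rows.
Second iteration: most negative obj-row entry is -67 in column x4, so x4 enters.
Ratio test on column x4 — row 1: 1/22 = 1/22; row 2: entry -10 ≤ 0; row 3: entry -17 ≤ 0. Minimum is 1/22 at row 1 (x2 leaves); pivot element 22.
Divide row 1 by 22; eliminate column x4 from the other rows.
After both pivots, the entry at constraint row 1, column u1 is 5/22.

5/22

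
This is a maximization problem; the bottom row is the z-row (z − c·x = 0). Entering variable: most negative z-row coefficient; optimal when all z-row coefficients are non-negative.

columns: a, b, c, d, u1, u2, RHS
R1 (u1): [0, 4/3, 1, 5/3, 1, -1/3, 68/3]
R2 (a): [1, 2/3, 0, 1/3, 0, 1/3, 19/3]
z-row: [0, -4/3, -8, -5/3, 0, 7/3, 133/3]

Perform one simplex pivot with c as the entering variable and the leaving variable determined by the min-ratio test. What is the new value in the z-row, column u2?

-1/3

Ratio test on column c — row 1: (68/3)/1 = 68/3; row 2: entry 0 ≤ 0. Minimum is 68/3 at row 1 (u1 leaves); pivot element 1.
Divide row 1 by 1; eliminate column c from the other rows.
z-row update in column u2: 7/3 − (-8)·(-1/3) = -1/3.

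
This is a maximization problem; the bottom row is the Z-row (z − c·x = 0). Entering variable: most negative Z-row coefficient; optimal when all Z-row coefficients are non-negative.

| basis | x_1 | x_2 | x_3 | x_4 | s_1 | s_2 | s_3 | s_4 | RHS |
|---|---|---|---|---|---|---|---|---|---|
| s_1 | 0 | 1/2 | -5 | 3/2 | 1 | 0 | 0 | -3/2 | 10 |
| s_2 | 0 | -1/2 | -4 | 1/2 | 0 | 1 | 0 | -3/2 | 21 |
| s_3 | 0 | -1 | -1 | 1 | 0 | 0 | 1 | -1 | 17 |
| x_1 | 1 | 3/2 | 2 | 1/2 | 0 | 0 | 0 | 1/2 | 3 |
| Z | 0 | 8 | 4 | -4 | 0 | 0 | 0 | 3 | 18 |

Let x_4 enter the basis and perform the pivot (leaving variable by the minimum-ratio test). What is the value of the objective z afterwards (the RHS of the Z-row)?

42

Ratio test on column x_4 — row 1: 10/(3/2) = 20/3; row 2: 21/(1/2) = 42; row 3: 17/1 = 17; row 4: 3/(1/2) = 6. Minimum is 6 at row 4 (x_1 leaves); pivot element 1/2.
Pivot on row 4; the Z-row RHS becomes 18 − (-4)·6 = 42.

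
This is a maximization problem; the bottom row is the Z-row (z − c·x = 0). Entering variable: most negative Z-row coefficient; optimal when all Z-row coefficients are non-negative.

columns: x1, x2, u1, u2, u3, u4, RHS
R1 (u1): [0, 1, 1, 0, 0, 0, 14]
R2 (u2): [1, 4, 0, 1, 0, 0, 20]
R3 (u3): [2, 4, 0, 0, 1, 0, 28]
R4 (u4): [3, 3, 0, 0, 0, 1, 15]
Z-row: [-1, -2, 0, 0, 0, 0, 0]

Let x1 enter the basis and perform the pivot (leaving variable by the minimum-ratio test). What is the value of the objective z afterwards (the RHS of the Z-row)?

Ratio test on column x1 — row 1: entry 0 ≤ 0; row 2: 20/1 = 20; row 3: 28/2 = 14; row 4: 15/3 = 5. Minimum is 5 at row 4 (u4 leaves); pivot element 3.
Pivot on row 4; the Z-row RHS becomes 0 − (-1)·5 = 5.

5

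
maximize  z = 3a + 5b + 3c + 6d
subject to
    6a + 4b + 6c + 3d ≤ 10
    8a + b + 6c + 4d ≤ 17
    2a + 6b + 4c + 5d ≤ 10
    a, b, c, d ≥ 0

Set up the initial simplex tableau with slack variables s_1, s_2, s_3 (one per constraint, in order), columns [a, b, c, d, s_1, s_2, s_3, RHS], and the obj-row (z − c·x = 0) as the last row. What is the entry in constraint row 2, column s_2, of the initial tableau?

1

Slack s_2 belongs to constraint 2; its column is the unit vector e_2, so the entry in row 2 is 1.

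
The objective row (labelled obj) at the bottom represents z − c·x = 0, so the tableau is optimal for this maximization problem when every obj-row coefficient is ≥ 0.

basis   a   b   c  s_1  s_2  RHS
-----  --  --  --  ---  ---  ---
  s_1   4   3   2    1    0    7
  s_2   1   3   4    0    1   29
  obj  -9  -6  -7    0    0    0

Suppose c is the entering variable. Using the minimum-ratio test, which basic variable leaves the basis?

Column c entries and ratios — s_1: 7/2 = 7/2; s_2: 29/4 = 29/4.
Smallest ratio is 7/2 in the row of s_1, so s_1 leaves.

s_1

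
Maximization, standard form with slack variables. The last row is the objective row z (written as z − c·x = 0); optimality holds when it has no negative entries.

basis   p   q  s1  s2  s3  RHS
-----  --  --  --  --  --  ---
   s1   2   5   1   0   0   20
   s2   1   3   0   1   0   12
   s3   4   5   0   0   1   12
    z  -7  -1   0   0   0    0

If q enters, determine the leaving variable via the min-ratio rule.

s3

Column q entries and ratios — s1: 20/5 = 4; s2: 12/3 = 4; s3: 12/5 = 12/5.
Smallest ratio is 12/5 in the row of s3, so s3 leaves.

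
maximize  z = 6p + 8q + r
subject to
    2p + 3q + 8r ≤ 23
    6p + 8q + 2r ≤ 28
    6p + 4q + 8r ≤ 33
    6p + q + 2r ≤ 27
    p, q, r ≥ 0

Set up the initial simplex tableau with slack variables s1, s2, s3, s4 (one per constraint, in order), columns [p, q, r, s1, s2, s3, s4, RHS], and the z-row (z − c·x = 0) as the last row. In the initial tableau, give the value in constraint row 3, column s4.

0

Slack s4 belongs to constraint 4; its column is the unit vector e_4, so the entry in row 3 is 0.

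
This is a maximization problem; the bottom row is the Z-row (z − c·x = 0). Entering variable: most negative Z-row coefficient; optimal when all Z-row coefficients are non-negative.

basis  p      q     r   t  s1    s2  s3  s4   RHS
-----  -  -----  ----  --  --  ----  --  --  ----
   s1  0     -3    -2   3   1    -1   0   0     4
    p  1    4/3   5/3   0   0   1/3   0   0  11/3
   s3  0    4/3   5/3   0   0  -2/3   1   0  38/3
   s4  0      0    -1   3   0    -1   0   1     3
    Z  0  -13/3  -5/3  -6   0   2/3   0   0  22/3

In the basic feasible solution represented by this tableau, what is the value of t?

0

t is not in the basis, so in the current basic feasible solution t = 0.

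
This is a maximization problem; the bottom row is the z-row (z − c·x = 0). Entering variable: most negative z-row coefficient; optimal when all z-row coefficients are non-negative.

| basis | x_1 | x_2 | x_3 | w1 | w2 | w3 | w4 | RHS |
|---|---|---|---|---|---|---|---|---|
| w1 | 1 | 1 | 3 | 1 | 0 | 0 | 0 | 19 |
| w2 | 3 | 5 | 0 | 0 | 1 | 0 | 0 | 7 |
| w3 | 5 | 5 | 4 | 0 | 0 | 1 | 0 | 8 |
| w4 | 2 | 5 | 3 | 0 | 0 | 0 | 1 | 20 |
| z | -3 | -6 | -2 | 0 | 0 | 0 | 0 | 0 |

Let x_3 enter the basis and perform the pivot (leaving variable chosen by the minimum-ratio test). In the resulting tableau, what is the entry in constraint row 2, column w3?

Ratio test on column x_3 — row 1: 19/3 = 19/3; row 2: entry 0 ≤ 0; row 3: 8/4 = 2; row 4: 20/3 = 20/3. Minimum is 2 at row 3 (w3 leaves); pivot element 4.
Divide row 3 by 4; eliminate column x_3 from the other rows.
Row 2 update in column w3: 0 − 0·(1/4) = 0.

0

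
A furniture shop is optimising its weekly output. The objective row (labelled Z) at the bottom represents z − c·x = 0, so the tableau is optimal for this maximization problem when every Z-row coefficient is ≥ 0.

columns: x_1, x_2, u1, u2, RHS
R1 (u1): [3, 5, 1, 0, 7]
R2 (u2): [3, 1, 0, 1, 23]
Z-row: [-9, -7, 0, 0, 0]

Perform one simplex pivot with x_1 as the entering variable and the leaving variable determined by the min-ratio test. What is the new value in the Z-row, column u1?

Ratio test on column x_1 — row 1: 7/3 = 7/3; row 2: 23/3 = 23/3. Minimum is 7/3 at row 1 (u1 leaves); pivot element 3.
Divide row 1 by 3; eliminate column x_1 from the other rows.
Z-row update in column u1: 0 − (-9)·(1/3) = 3.

3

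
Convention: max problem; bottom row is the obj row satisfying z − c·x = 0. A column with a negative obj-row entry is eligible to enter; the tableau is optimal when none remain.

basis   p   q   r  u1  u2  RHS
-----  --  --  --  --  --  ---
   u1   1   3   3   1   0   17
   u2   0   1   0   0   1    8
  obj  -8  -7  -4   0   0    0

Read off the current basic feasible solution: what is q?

0

q is not in the basis, so in the current basic feasible solution q = 0.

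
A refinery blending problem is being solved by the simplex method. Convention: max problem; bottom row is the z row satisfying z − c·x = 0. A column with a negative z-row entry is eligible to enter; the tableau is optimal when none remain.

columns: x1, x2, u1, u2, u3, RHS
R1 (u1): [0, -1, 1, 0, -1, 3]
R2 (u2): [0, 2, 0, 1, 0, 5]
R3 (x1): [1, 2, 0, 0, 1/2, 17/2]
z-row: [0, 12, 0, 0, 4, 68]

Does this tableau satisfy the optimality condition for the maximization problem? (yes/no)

yes

Every z-row coefficient is ≥ 0, so the tableau is optimal.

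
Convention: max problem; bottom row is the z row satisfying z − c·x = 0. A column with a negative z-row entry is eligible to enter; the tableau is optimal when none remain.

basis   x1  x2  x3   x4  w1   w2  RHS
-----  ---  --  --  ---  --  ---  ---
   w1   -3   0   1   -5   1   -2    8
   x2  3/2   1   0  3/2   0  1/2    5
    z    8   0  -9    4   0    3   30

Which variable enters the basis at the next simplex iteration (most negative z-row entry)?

x3

Negative z-row entries: x3: -9.
The most negative is -9 in column x3, so x3 enters.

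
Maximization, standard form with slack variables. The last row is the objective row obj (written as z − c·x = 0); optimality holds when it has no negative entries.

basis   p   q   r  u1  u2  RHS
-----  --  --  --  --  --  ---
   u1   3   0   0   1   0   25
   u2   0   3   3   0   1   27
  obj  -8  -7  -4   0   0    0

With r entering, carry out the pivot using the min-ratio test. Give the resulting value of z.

36

Ratio test on column r — row 1: entry 0 ≤ 0; row 2: 27/3 = 9. Minimum is 9 at row 2 (u2 leaves); pivot element 3.
Pivot on row 2; the obj-row RHS becomes 0 − (-4)·9 = 36.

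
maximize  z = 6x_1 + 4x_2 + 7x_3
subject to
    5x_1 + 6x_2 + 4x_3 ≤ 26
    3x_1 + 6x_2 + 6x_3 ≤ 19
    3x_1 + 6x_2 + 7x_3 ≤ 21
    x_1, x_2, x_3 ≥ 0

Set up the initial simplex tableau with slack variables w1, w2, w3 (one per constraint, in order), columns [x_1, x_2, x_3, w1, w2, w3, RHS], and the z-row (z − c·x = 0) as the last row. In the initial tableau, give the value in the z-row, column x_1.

The z-row carries the negated objective coefficients: the x_1 entry is -6.

-6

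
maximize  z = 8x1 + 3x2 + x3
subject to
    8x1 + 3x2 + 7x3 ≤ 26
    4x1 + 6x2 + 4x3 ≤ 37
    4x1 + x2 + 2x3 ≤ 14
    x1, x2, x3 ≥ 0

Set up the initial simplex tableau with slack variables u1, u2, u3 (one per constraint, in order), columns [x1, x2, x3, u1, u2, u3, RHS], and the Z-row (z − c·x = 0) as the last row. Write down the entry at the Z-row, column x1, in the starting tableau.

The Z-row carries the negated objective coefficients: the x1 entry is -8.

-8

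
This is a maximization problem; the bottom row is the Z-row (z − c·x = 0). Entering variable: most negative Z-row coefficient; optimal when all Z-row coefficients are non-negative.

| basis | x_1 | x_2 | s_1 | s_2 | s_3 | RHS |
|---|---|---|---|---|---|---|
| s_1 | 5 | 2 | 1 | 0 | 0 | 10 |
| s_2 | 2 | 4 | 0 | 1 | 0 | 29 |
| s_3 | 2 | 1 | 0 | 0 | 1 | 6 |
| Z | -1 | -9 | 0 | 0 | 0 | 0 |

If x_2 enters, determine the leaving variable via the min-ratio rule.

s_1

Column x_2 entries and ratios — s_1: 10/2 = 5; s_2: 29/4 = 29/4; s_3: 6/1 = 6.
Smallest ratio is 5 in the row of s_1, so s_1 leaves.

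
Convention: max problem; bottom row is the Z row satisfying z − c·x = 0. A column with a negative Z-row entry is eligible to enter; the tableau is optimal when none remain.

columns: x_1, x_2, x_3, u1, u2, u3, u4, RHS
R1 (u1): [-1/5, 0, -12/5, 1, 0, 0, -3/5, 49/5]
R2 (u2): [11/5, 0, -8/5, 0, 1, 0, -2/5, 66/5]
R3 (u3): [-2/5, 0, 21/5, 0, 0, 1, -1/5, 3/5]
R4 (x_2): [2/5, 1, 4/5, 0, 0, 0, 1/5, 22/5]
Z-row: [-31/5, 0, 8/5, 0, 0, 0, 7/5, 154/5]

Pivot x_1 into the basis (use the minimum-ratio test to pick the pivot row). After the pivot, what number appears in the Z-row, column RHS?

68

Ratio test on column x_1 — row 1: entry -1/5 ≤ 0; row 2: (66/5)/(11/5) = 6; row 3: entry -2/5 ≤ 0; row 4: (22/5)/(2/5) = 11. Minimum is 6 at row 2 (u2 leaves); pivot element 11/5.
Divide row 2 by 11/5; eliminate column x_1 from the other rows.
Z-row update in column RHS: 154/5 − (-31/5)·6 = 68.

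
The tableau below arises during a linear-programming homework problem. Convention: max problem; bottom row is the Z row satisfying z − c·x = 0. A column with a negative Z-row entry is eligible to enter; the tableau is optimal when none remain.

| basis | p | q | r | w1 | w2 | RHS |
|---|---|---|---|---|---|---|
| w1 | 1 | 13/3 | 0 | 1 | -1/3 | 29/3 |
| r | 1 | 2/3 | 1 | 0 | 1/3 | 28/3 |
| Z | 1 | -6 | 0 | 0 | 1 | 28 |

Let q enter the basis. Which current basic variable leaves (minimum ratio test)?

Column q entries and ratios — w1: (29/3)/(13/3) = 29/13; r: (28/3)/(2/3) = 14.
Smallest ratio is 29/13 in the row of w1, so w1 leaves.

w1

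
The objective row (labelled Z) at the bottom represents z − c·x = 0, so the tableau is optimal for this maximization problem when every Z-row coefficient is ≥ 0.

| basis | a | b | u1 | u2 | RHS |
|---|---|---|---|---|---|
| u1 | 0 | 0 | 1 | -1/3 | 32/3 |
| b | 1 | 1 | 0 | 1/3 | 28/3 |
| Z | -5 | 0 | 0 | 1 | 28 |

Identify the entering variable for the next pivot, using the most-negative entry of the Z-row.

a

Negative Z-row entries: a: -5.
The most negative is -5 in column a, so a enters.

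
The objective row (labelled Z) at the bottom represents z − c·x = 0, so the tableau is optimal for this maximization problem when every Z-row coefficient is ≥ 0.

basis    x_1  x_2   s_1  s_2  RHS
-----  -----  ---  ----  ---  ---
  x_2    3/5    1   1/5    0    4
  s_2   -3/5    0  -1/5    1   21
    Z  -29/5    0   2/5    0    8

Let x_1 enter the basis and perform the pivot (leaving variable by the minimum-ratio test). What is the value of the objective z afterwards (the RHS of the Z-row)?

140/3

Ratio test on column x_1 — row 1: 4/(3/5) = 20/3; row 2: entry -3/5 ≤ 0. Minimum is 20/3 at row 1 (x_2 leaves); pivot element 3/5.
Pivot on row 1; the Z-row RHS becomes 8 − (-29/5)·(20/3) = 140/3.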